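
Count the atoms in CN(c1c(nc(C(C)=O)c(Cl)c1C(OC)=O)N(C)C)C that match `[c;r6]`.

Check the 20 heavy atoms by environment: 1× n (aromatic, in 6-ring) → no; 5× c (aromatic, in 6-ring) → match; 1× Cl (acyclic) → no; 8× C (acyclic) → no; 3× O (acyclic) → no; 2× N (acyclic) → no.
That gives 5 matching atoms.

5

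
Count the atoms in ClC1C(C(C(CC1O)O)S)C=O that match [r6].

6

The query [r6] means: r6 matches atoms in a six-membered ring.
Check the 12 heavy atoms by environment: 6× C (in 6-ring) → match; 1× S (acyclic) → no; 3× O (acyclic) → no; 1× Cl (acyclic) → no; 1× C (acyclic) → no.
That gives 6 matching atoms.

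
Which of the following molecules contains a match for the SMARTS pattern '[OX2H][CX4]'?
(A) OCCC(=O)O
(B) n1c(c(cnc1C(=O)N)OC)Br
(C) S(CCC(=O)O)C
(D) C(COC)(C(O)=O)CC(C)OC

A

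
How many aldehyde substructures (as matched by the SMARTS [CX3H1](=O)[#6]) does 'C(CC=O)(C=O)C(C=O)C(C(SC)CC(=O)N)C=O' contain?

[CX3H1](=O)[#6] is the SMARTS for an aldehyde: an sp2 carbon with one H, double-bonded to O and single-bonded to carbon.
The molecule carries 4 separate instances of an aldehyde (-CHO) meeting every constraint; each maps to a distinct set of atoms, giving 4 matches.

4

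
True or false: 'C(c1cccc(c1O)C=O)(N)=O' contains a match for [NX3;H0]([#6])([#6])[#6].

The pattern [NX3;H0]([#6])([#6])[#6] describes a trivalent nitrogen with no H, bonded to three carbons — a tertiary amine.
The closest candidate here is a primary amide (-C(=O)NH2), but the amide nitrogen has H2 and only one carbon neighbour. No other fragment satisfies the full query, so there is no match.

False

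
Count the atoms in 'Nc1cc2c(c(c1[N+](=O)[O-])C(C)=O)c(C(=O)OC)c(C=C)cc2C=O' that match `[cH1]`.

Check the 25 heavy atoms by environment: 8× c (aromatic, H0) → no; 2× c (aromatic, H1) → match; 1× N (H2) → no; 2× C (H0) → no; 5× O (H0) → no; 2× C (H3) → no; 2× C (H1) → no; 1× N (charge +1, H0) → no; 1× O (charge -1, H0) → no; 1× C (H2) → no.
That gives 2 matching atoms.

2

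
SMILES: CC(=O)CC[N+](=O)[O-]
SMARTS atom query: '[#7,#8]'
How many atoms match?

The query [#7,#8] means: nitrogen or oxygen (comma = OR).
Check the 8 heavy atoms by environment: 4× C → no; 2× O → match; 1× N (charge +1) → match; 1× O (charge -1) → match.
Summing the matching environments: 2 + 1 + 1 = 4 matching atoms.

4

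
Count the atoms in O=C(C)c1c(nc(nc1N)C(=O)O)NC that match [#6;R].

Check the 15 heavy atoms by environment: 2× n (aromatic, in 6-ring) → no; 4× c (aromatic, in 6-ring) → match; 4× C (acyclic) → no; 3× O (acyclic) → no; 2× N (acyclic) → no.
That gives 4 matching atoms.

4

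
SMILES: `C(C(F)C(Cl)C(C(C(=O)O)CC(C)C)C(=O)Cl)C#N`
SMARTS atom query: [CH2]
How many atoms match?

2

Check the 19 heavy atoms by environment: 2× C (H2) → match; 5× C (H1) → no; 2× Cl (H0) → no; 1× F (H0) → no; 2× C (H3) → no; 3× C (H0) → no; 2× O (H0) → no; 1× O (H1) → no; 1× N (H0) → no.
That gives 2 matching atoms.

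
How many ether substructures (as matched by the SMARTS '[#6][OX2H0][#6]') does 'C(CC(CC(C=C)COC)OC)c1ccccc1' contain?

[#6][OX2H0][#6] is the SMARTS for an ether: an aliphatic oxygen bridging two carbons with no H on the oxygen.
The molecule carries 2 separate instances of a methoxy ether (-OCH3) meeting every constraint; each maps to a distinct set of atoms, giving 2 matches.

2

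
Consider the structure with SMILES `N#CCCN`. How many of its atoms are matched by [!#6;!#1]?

2

Check the 5 heavy atoms by environment: 3× C → no; 2× N → match.
That gives 2 matching atoms.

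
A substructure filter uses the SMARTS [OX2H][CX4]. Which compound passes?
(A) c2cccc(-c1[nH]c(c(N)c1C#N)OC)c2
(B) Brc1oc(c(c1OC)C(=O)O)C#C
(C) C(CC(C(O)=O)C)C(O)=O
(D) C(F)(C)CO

D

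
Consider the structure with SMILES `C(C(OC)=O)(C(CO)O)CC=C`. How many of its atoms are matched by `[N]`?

0

Check the 12 heavy atoms by environment: 8× C → no; 4× O → no.
No environment satisfies the query, so 0 matching atoms.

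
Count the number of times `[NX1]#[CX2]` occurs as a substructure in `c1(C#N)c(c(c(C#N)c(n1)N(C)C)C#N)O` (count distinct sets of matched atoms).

[NX1]#[CX2] is the SMARTS for a nitrile: a nitrogen triple-bonded to a two-connected carbon.
The molecule carries 3 separate instances of a nitrile (-C#N) meeting every constraint; each maps to a distinct set of atoms, giving 3 matches.

3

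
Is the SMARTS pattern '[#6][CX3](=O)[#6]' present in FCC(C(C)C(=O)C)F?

Yes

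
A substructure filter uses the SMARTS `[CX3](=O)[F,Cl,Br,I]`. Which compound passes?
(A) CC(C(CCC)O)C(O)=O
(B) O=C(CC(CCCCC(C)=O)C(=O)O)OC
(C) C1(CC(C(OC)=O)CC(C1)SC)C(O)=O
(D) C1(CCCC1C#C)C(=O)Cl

D

[CX3](=O)[F,Cl,Br,I] describes a carbonyl carbon bonded to a halogen (an acyl halide).
(A) has a carboxylic acid group (-C(=O)OH) but the carbonyl is bonded to -OH, not to a halogen.
(B) has a carboxylic acid group (-C(=O)OH) but the carbonyl is bonded to -OH, not to a halogen.
(C) has a methyl-ester group (-C(=O)OCH3) but the carbonyl is bonded to -O-C, not to a halogen.
(D) contains an acyl chloride (-C(=O)Cl), which satisfies every atom and bond constraint.
So the answer is (D).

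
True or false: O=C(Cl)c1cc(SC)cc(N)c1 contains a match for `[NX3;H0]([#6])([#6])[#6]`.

False

The pattern [NX3;H0]([#6])([#6])[#6] describes a trivalent nitrogen with no H, bonded to three carbons — a tertiary amine.
The closest candidate here is a primary amino group (-NH2), but the nitrogen has H2, not H0 with three carbons. No other fragment satisfies the full query, so there is no match.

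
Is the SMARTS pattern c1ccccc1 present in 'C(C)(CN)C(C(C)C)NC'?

No

The pattern c1ccccc1 describes six aromatic carbons in a ring — a benzene ring.
The closest candidate here is a methyl group (-CH3), but no six-membered all-carbon aromatic ring is present. No other fragment satisfies the full query, so there is no match.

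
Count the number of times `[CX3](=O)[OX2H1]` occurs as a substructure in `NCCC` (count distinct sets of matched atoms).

0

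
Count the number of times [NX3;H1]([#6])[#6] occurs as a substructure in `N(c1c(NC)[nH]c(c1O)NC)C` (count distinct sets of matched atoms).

3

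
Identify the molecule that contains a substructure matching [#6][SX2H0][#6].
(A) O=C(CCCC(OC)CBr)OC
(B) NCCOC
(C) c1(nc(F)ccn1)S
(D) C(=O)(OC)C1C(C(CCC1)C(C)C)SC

[#6][SX2H0][#6] describes an aliphatic sulfur bridging two carbons with no H on the sulfur (a thioether).
(A) has a methoxy ether (-OCH3) but the bridging atom is O, not S.
(B) has a methoxy ether (-OCH3) but the bridging atom is O, not S.
(C) has a thiol (-SH) but the sulfur has H1, not H0 bridging two carbons.
(D) contains a methylthio ether (-SCH3), which satisfies every atom and bond constraint.
So the answer is (D).

D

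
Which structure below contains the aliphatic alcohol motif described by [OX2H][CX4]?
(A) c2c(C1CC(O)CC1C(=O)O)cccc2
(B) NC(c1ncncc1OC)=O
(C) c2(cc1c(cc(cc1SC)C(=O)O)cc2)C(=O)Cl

[OX2H][CX4] describes a hydroxyl oxygen bound to an sp3 (X4) carbon (an aliphatic alcohol).
(A) contains a hydroxyl group (-OH), which satisfies every atom and bond constraint.
(B) has a methoxy ether (-OCH3) but the oxygen has H0 (ether), not H1.
(C) has a carboxylic acid group (-C(=O)OH) but the -OH is on a CX3 carbonyl carbon, not a CX4 carbon.
So the answer is (A).

A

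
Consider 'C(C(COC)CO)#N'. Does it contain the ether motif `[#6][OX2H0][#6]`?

Yes

The pattern [#6][OX2H0][#6] describes an aliphatic oxygen bridging two carbons with no H on the oxygen — an ether.
The molecule carries a methoxy ether (-OCH3), whose atoms satisfy every constraint of the query, so the pattern matches.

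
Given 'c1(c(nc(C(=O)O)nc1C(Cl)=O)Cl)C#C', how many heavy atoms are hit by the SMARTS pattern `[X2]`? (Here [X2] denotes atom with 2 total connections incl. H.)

5

The query [X2] means: any atom with exactly two total connections (bonds + H).
Check the 15 heavy atoms by environment: 2× n (aromatic, X2) → match; 4× c (aromatic, X3) → no; 2× C (X3) → no; 2× O (X1) → no; 1× O (X2) → match; 2× Cl (X1) → no; 2× C (X2) → match.
Summing the matching environments: 2 + 1 + 2 = 5 matching atoms.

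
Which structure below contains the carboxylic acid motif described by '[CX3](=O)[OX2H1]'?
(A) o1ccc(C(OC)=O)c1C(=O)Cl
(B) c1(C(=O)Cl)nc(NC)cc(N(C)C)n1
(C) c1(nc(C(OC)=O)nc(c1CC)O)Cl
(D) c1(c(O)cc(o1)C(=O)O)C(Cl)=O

D

[CX3](=O)[OX2H1] describes an sp2 carbon double-bonded to O and single-bonded to an -OH oxygen (a carboxylic acid).
(A) has a methyl-ester group (-C(=O)OCH3) but the singly-bonded O has no H (OX2H0, not OX2H1).
(B) has an acyl chloride (-C(=O)Cl) but the carbonyl is bonded to Cl, not to an -OH oxygen.
(C) has a methyl-ester group (-C(=O)OCH3) but the singly-bonded O has no H (OX2H0, not OX2H1).
(D) contains a carboxylic acid group (-C(=O)OH), which satisfies every atom and bond constraint.
So the answer is (D).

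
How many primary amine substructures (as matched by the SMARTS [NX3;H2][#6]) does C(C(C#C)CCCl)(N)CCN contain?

[NX3;H2][#6] is the SMARTS for a primary amine: a trivalent nitrogen with two H attached to carbon.
The molecule carries 2 separate instances of a primary amino group (-NH2) meeting every constraint; each maps to a distinct set of atoms, giving 2 matches.

2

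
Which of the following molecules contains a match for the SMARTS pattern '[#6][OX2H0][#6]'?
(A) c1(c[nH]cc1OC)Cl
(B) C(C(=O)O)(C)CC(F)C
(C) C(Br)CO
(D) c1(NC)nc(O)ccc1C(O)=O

A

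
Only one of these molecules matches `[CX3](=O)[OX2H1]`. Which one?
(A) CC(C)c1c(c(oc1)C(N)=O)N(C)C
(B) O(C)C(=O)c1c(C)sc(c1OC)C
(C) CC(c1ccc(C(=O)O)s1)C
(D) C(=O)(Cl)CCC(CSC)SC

C

[CX3](=O)[OX2H1] describes an sp2 carbon double-bonded to O and single-bonded to an -OH oxygen (a carboxylic acid).
(A) has a primary amide (-C(=O)NH2) but the carbonyl is bonded to N, not to an -OH oxygen.
(B) has a methyl-ester group (-C(=O)OCH3) but the singly-bonded O has no H (OX2H0, not OX2H1).
(C) contains a carboxylic acid group (-C(=O)OH), which satisfies every atom and bond constraint.
(D) has an acyl chloride (-C(=O)Cl) but the carbonyl is bonded to Cl, not to an -OH oxygen.
So the answer is (C).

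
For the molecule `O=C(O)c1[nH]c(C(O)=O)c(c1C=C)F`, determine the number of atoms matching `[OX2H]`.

The query [OX2H] means: aliphatic oxygen with two connections, one of which is H — an -OH oxygen.
Check the 14 heavy atoms by environment: 1× n (aromatic, H1, X3) → no; 4× c (aromatic, H0, X3) → no; 2× C (H0, X3) → no; 2× O (H0, X1) → no; 2× O (H1, X2) → match; 1× F (H0, X1) → no; 1× C (H1, X3) → no; 1× C (H2, X3) → no.
That gives 2 matching atoms.

2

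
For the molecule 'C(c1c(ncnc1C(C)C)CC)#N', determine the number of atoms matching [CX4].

5

The query [CX4] means: C with X4: aliphatic carbon with exactly 4 total connections (bonds + H).
Check the 13 heavy atoms by environment: 2× n (aromatic, X2) → no; 4× c (aromatic, X3) → no; 5× C (X4) → match; 1× C (X2) → no; 1× N (X1) → no.
That gives 5 matching atoms.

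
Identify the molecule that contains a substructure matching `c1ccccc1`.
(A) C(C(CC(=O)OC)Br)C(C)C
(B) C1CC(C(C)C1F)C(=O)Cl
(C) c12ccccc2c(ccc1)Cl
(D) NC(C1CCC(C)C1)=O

C

c1ccccc1 describes six aromatic carbons in a ring (a benzene ring).
(A) has a methyl group (-CH3) but no six-membered all-carbon aromatic ring is present.
(B) has a methyl group (-CH3) but no six-membered all-carbon aromatic ring is present.
(C) contains the required atom environment, so the pattern matches.
(D) has a methyl group (-CH3) but no six-membered all-carbon aromatic ring is present.
So the answer is (C).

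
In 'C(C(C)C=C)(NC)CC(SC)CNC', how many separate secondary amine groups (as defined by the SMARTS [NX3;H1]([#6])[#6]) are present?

[NX3;H1]([#6])[#6] is the SMARTS for a secondary amine: a trivalent nitrogen with one H, bonded to two carbons.
The molecule carries 2 separate instances of an N-methylamino group (-NHCH3) meeting every constraint; each maps to a distinct set of atoms, giving 2 matches.

2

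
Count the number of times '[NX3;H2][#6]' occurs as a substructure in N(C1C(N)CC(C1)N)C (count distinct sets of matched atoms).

2

[NX3;H2][#6] is the SMARTS for a primary amine: a trivalent nitrogen with two H attached to carbon.
The molecule carries 2 separate instances of a primary amino group (-NH2) meeting every constraint; each maps to a distinct set of atoms, giving 2 matches.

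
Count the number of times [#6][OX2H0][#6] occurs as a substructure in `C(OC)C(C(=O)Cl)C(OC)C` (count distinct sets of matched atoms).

2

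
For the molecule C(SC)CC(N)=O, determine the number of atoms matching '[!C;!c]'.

The query [!C;!c] means: neither aliphatic nor aromatic carbon — same as [!#6].
Check the 7 heavy atoms by environment: 4× C → no; 1× O → match; 1× N → match; 1× S → match.
Summing the matching environments: 1 + 1 + 1 = 3 matching atoms.

3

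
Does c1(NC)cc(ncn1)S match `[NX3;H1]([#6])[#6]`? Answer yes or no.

The pattern [NX3;H1]([#6])[#6] describes a trivalent nitrogen with one H, bonded to two carbons — a secondary amine.
The molecule carries an N-methylamino group (-NHCH3), whose atoms satisfy every constraint of the query, so the pattern matches.

Yes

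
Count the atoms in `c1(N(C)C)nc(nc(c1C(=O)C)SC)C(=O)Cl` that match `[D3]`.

7

Check the 17 heavy atoms by environment: 2× n (aromatic, D2) → no; 4× c (aromatic, D3) → match; 2× C (D3) → match; 2× O (D1) → no; 1× Cl (D1) → no; 1× S (D2) → no; 4× C (D1) → no; 1× N (D3) → match.
Summing the matching environments: 4 + 2 + 1 = 7 matching atoms.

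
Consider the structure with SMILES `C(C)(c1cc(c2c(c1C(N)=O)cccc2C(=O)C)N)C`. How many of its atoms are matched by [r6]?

10

The query [r6] means: r6 matches atoms in a six-membered ring.
Check the 20 heavy atoms by environment: 10× c (aromatic, in 6-ring) → match; 2× N (acyclic) → no; 6× C (acyclic) → no; 2× O (acyclic) → no.
That gives 10 matching atoms.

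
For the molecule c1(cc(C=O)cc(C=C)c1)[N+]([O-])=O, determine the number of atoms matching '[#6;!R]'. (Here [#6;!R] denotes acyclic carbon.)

3

Check the 13 heavy atoms by environment: 6× c (aromatic, in 6-ring) → no; 3× C (acyclic) → match; 2× O (acyclic) → no; 1× N (charge +1, acyclic) → no; 1× O (charge -1, acyclic) → no.
That gives 3 matching atoms.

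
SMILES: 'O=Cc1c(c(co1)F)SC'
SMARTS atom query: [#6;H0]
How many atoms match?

The query [#6;H0] means: any carbon with no attached hydrogen.
Check the 10 heavy atoms by environment: 1× o (aromatic, H0) → no; 1× c (aromatic, H1) → no; 3× c (aromatic, H0) → match; 1× S (H0) → no; 1× C (H3) → no; 1× C (H1) → no; 1× O (H0) → no; 1× F (H0) → no.
That gives 3 matching atoms.

3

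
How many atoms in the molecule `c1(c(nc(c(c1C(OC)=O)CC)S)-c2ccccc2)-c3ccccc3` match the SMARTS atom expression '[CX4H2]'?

The query [CX4H2] means: sp3 carbon (X4) with exactly two hydrogens.
Check the 25 heavy atoms by environment: 1× n (aromatic, H0, X2) → no; 7× c (aromatic, H0, X3) → no; 10× c (aromatic, H1, X3) → no; 1× S (H1, X2) → no; 1× C (H2, X4) → match; 2× C (H3, X4) → no; 1× C (H0, X3) → no; 1× O (H0, X1) → no; 1× O (H0, X2) → no.
That gives 1 matching atom.

1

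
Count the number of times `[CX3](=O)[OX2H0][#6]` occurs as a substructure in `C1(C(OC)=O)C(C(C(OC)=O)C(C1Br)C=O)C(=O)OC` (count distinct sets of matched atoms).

3

[CX3](=O)[OX2H0][#6] is the SMARTS for an ester: a carbonyl carbon bonded to an oxygen that is itself bonded to carbon (no H on that O).
The molecule carries 3 separate instances of a methyl-ester group (-C(=O)OCH3) meeting every constraint; each maps to a distinct set of atoms, giving 3 matches.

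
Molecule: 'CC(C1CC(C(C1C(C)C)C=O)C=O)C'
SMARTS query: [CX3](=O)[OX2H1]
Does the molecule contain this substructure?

The pattern [CX3](=O)[OX2H1] describes an sp2 carbon double-bonded to O and single-bonded to an -OH oxygen — a carboxylic acid.
The closest candidate here is an aldehyde (-CHO), but there is no singly-bonded oxygen on the carbonyl carbon. No other fragment satisfies the full query, so there is no match.

No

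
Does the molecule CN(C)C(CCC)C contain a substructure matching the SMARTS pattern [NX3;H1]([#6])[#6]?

No

The pattern [NX3;H1]([#6])[#6] describes a trivalent nitrogen with one H, bonded to two carbons — a secondary amine.
The closest candidate here is a dimethylamino group (-N(CH3)2), but the nitrogen has H0, not H1. No other fragment satisfies the full query, so there is no match.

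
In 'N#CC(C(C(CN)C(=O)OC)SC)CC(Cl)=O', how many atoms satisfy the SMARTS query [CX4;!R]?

7

The query [CX4;!R] means: aliphatic carbon with four total connections, not in a ring.
Check the 17 heavy atoms by environment: 7× C (X4, acyclic) → match; 2× C (X3, acyclic) → no; 2× O (X1, acyclic) → no; 1× O (X2, acyclic) → no; 1× S (X2, acyclic) → no; 1× Cl (X1, acyclic) → no; 1× N (X3, acyclic) → no; 1× C (X2, acyclic) → no; 1× N (X1, acyclic) → no.
That gives 7 matching atoms.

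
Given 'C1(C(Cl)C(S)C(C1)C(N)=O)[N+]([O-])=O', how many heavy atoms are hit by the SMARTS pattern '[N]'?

2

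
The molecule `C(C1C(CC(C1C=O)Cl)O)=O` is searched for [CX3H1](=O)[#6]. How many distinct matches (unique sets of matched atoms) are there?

[CX3H1](=O)[#6] is the SMARTS for an aldehyde: an sp2 carbon with one H, double-bonded to O and single-bonded to carbon.
The molecule carries 2 separate instances of an aldehyde (-CHO) meeting every constraint; each maps to a distinct set of atoms, giving 2 matches.

2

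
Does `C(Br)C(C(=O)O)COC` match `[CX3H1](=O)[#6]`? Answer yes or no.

No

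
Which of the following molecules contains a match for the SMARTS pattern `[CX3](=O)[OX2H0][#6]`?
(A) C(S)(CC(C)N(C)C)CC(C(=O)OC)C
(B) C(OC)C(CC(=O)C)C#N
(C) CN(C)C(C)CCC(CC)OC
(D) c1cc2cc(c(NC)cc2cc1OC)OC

[CX3](=O)[OX2H0][#6] describes a carbonyl carbon bonded to an oxygen that is itself bonded to carbon (no H on that O) (an ester).
(A) contains a methyl-ester group (-C(=O)OCH3), which satisfies every atom and bond constraint.
(B) has a methoxy ether (-OCH3) but the ether oxygen is not adjacent to a C=O carbon.
(C) has a methoxy ether (-OCH3) but the ether oxygen is not adjacent to a C=O carbon.
(D) has a methoxy ether (-OCH3) but the ether oxygen is not adjacent to a C=O carbon.
So the answer is (A).

A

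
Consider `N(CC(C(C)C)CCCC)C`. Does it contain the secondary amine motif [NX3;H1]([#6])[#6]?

The pattern [NX3;H1]([#6])[#6] describes a trivalent nitrogen with one H, bonded to two carbons — a secondary amine.
The molecule carries an N-methylamino group (-NHCH3), whose atoms satisfy every constraint of the query, so the pattern matches.

Yes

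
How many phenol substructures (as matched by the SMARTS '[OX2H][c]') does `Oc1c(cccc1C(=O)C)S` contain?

[OX2H][c] is the SMARTS for a phenol: a hydroxyl oxygen attached to an aromatic carbon.
Exactly one fragment in the molecule meets all constraints, giving 1 match.

1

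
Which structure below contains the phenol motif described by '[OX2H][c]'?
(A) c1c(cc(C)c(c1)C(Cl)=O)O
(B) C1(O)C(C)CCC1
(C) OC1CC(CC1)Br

A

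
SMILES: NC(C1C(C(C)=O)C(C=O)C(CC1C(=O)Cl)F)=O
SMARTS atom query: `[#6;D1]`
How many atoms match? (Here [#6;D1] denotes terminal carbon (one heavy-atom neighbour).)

1

Check the 18 heavy atoms by environment: 8× C (D3) → no; 2× C (D2) → no; 4× O (D1) → no; 1× C (D1) → match; 1× N (D1) → no; 1× F (D1) → no; 1× Cl (D1) → no.
That gives 1 matching atom.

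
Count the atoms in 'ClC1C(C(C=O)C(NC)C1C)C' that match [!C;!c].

3

The query [!C;!c] means: neither aliphatic nor aromatic carbon — same as [!#6].
Check the 12 heavy atoms by environment: 9× C → no; 1× Cl → match; 1× N → match; 1× O → match.
Summing the matching environments: 1 + 1 + 1 = 3 matching atoms.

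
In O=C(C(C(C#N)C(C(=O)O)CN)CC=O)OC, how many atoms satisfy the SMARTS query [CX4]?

6

The query [CX4] means: C with X4: aliphatic carbon with exactly 4 total connections (bonds + H).
Check the 17 heavy atoms by environment: 6× C (X4) → match; 1× N (X3) → no; 3× C (X3) → no; 3× O (X1) → no; 2× O (X2) → no; 1× C (X2) → no; 1× N (X1) → no.
That gives 6 matching atoms.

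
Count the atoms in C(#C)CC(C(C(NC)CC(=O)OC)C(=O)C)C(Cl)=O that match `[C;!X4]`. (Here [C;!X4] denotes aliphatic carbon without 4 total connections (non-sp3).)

The query [C;!X4] means: aliphatic carbon that does not have four total connections.
Check the 19 heavy atoms by environment: 8× C (X4) → no; 3× C (X3) → match; 3× O (X1) → no; 1× O (X2) → no; 2× C (X2) → match; 1× Cl (X1) → no; 1× N (X3) → no.
Summing the matching environments: 3 + 2 = 5 matching atoms.

5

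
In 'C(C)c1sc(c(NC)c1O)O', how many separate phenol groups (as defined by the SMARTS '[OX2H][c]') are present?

[OX2H][c] is the SMARTS for a phenol: a hydroxyl oxygen attached to an aromatic carbon.
The molecule carries 2 separate instances of a hydroxyl group (-OH) meeting every constraint; each maps to a distinct set of atoms, giving 2 matches.

2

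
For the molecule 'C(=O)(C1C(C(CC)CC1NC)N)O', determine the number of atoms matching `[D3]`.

The query [D3] means: atom with exactly three heavy-atom neighbours.
Check the 13 heavy atoms by environment: 2× C (D2) → no; 5× C (D3) → match; 1× N (D1) → no; 1× N (D2) → no; 2× C (D1) → no; 2× O (D1) → no.
That gives 5 matching atoms.

5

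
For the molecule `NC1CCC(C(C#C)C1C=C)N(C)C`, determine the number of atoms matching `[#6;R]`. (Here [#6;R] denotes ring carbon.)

Check the 14 heavy atoms by environment: 6× C (in 6-ring) → match; 2× N (acyclic) → no; 6× C (acyclic) → no.
That gives 6 matching atoms.

6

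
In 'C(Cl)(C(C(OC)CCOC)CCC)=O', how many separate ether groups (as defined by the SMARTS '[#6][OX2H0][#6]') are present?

2

[#6][OX2H0][#6] is the SMARTS for an ether: an aliphatic oxygen bridging two carbons with no H on the oxygen.
The molecule carries 2 separate instances of a methoxy ether (-OCH3) meeting every constraint; each maps to a distinct set of atoms, giving 2 matches.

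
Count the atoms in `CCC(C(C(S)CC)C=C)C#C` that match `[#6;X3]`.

The query [#6;X3] means: any carbon (aromatic or not) with three total connections.
Check the 12 heavy atoms by environment: 7× C (X4) → no; 2× C (X2) → no; 1× S (X2) → no; 2× C (X3) → match.
That gives 2 matching atoms.

2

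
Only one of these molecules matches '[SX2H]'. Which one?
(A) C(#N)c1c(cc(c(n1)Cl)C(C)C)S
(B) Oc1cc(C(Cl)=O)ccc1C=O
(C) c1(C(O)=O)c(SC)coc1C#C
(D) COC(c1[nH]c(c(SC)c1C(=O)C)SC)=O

A

[SX2H] describes an aliphatic sulfur with two connections, one being H (a thiol).
(A) contains a thiol (-SH), which satisfies every atom and bond constraint.
(B) has a hydroxyl group (-OH) but it is an -OH, not an -SH.
(C) has a methylthio ether (-SCH3) but the sulfur has H0 (bonded to two carbons), not H1.
(D) has a methylthio ether (-SCH3) but the sulfur has H0 (bonded to two carbons), not H1.
So the answer is (A).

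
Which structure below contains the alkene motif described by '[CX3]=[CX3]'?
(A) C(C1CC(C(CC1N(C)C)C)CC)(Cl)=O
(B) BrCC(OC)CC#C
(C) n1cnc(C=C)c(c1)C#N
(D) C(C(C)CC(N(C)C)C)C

C

[CX3]=[CX3] describes a non-aromatic C=C double bond between two sp2 carbons (an alkene).
(A) has an ethyl group (-CH2CH3) but its C-C bond is a single bond between CX4 carbons, not CX3=CX3.
(B) has an ethynyl group (-C#CH) but the C-C bond is a triple bond, not a double bond.
(C) contains a vinyl group (-CH=CH2), which satisfies every atom and bond constraint.
(D) has an ethyl group (-CH2CH3) but its C-C bond is a single bond between CX4 carbons, not CX3=CX3.
So the answer is (C).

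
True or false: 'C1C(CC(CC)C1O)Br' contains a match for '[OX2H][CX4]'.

True

The pattern [OX2H][CX4] describes a hydroxyl oxygen bound to an sp3 (X4) carbon — an aliphatic alcohol.
The molecule carries a hydroxyl group (-OH), whose atoms satisfy every constraint of the query, so the pattern matches.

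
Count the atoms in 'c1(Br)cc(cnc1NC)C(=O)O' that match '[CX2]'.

0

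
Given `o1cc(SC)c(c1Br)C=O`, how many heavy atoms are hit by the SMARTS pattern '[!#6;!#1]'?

4

The query [!#6;!#1] means: not carbon and not hydrogen — any heteroatom.
Check the 10 heavy atoms by environment: 1× o (aromatic) → match; 4× c (aromatic) → no; 1× S → match; 2× C → no; 1× Br → match; 1× O → match.
Summing the matching environments: 1 + 1 + 1 + 1 = 4 matching atoms.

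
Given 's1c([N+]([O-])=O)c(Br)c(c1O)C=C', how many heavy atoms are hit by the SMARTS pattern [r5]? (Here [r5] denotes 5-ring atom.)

5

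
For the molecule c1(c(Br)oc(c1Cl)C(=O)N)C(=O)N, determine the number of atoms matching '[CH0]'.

2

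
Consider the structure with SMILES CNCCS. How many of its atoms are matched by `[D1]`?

2

The query [D1] means: atom with exactly one heavy-atom neighbour (degree 1).
Check the 5 heavy atoms by environment: 2× C (D2) → no; 1× N (D2) → no; 1× C (D1) → match; 1× S (D1) → match.
Summing the matching environments: 1 + 1 = 2 matching atoms.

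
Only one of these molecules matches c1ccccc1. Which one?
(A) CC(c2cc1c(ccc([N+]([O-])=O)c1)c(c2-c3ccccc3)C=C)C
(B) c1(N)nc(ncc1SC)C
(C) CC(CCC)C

A

c1ccccc1 describes six aromatic carbons in a ring (a benzene ring).
(A) contains a phenyl ring, which satisfies every atom and bond constraint.
(B) has a methyl group (-CH3) but no six-membered all-carbon aromatic ring is present.
(C) has a methyl group (-CH3) but no six-membered all-carbon aromatic ring is present.
So the answer is (A).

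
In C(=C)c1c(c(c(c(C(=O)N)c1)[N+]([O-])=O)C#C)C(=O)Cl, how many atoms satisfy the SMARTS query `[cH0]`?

5

The query [cH0] means: aromatic carbon with no attached hydrogen (substituted or ring-fusion).
Check the 19 heavy atoms by environment: 1× c (aromatic, H1) → no; 5× c (aromatic, H0) → match; 1× N (charge +1, H0) → no; 1× O (charge -1, H0) → no; 3× O (H0) → no; 3× C (H0) → no; 2× C (H1) → no; 1× N (H2) → no; 1× Cl (H0) → no; 1× C (H2) → no.
That gives 5 matching atoms.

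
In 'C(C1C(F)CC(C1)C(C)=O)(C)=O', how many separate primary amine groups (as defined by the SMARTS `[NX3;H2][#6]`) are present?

0

[NX3;H2][#6] is the SMARTS for a primary amine: a trivalent nitrogen with two H attached to carbon.
No fragment in the molecule satisfies every constraint, giving 0 matches.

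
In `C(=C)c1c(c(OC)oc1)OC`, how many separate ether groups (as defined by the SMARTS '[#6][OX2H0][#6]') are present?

[#6][OX2H0][#6] is the SMARTS for an ether: an aliphatic oxygen bridging two carbons with no H on the oxygen.
The molecule carries 2 separate instances of a methoxy ether (-OCH3) meeting every constraint; each maps to a distinct set of atoms, giving 2 matches.

2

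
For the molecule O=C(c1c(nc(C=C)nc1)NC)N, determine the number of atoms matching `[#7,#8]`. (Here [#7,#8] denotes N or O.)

The query [#7,#8] means: nitrogen or oxygen (comma = OR).
Check the 13 heavy atoms by environment: 2× n (aromatic) → match; 4× c (aromatic) → no; 4× C → no; 2× N → match; 1× O → match.
Summing the matching environments: 2 + 2 + 1 = 5 matching atoms.

5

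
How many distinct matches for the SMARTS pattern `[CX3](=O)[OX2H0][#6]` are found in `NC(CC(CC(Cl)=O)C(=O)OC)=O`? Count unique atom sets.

[CX3](=O)[OX2H0][#6] is the SMARTS for an ester: a carbonyl carbon bonded to an oxygen that is itself bonded to carbon (no H on that O).
Exactly one fragment in the molecule meets all constraints, giving 1 match.

1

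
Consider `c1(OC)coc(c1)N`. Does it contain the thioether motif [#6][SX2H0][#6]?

No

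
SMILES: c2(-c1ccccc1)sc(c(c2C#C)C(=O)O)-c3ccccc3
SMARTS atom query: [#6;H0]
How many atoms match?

8

Check the 22 heavy atoms by environment: 1× s (aromatic, H0) → no; 6× c (aromatic, H0) → match; 2× C (H0) → match; 1× O (H0) → no; 1× O (H1) → no; 10× c (aromatic, H1) → no; 1× C (H1) → no.
Summing the matching environments: 6 + 2 = 8 matching atoms.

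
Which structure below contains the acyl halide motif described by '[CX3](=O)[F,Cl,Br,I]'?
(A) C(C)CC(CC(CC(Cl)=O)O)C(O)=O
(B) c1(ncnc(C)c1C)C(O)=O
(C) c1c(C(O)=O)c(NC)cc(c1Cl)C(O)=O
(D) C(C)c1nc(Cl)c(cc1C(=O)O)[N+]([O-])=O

[CX3](=O)[F,Cl,Br,I] describes a carbonyl carbon bonded to a halogen (an acyl halide).
(A) contains an acyl chloride (-C(=O)Cl), which satisfies every atom and bond constraint.
(B) has a carboxylic acid group (-C(=O)OH) but the carbonyl is bonded to -OH, not to a halogen.
(C) has a carboxylic acid group (-C(=O)OH) but the carbonyl is bonded to -OH, not to a halogen.
(D) has a chloro substituent but the Cl is not on a carbonyl carbon.
So the answer is (A).

A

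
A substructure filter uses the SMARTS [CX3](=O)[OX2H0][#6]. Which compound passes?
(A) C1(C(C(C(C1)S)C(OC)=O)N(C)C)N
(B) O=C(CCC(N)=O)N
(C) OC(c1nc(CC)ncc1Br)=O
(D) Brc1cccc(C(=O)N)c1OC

A

[CX3](=O)[OX2H0][#6] describes a carbonyl carbon bonded to an oxygen that is itself bonded to carbon (no H on that O) (an ester).
(A) contains a methyl-ester group (-C(=O)OCH3), which satisfies every atom and bond constraint.
(B) has a primary amide (-C(=O)NH2) but the carbonyl is bonded to N, not to an O-C linkage.
(C) has a carboxylic acid group (-C(=O)OH) but the singly-bonded O carries H (OX2H1, not H0).
(D) has a methoxy ether (-OCH3) but the ether oxygen is not adjacent to a C=O carbon.
So the answer is (A).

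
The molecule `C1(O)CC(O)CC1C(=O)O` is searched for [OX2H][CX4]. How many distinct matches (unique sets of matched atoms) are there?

[OX2H][CX4] is the SMARTS for an aliphatic alcohol: a hydroxyl oxygen bound to an sp3 (X4) carbon.
The molecule carries 2 separate instances of a hydroxyl group (-OH) meeting every constraint; each maps to a distinct set of atoms, giving 2 matches.

2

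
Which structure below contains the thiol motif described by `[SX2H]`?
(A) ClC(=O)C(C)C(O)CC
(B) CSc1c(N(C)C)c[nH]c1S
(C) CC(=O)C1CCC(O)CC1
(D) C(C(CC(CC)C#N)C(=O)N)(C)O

[SX2H] describes an aliphatic sulfur with two connections, one being H (a thiol).
(A) has a hydroxyl group (-OH) but it is an -OH, not an -SH.
(B) contains a thiol (-SH), which satisfies every atom and bond constraint.
(C) has a hydroxyl group (-OH) but it is an -OH, not an -SH.
(D) has a hydroxyl group (-OH) but it is an -OH, not an -SH.
So the answer is (B).

B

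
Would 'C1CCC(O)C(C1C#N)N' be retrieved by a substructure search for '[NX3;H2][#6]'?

Yes

The pattern [NX3;H2][#6] describes a trivalent nitrogen with two H attached to carbon — a primary amine.
The molecule carries a primary amino group (-NH2), whose atoms satisfy every constraint of the query, so the pattern matches.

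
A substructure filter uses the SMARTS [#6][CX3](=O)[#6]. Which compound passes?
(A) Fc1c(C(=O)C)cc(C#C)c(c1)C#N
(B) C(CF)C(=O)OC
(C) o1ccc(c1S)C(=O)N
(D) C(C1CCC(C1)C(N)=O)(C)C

A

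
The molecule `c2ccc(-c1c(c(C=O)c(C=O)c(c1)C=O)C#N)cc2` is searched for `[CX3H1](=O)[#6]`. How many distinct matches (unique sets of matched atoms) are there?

3

[CX3H1](=O)[#6] is the SMARTS for an aldehyde: an sp2 carbon with one H, double-bonded to O and single-bonded to carbon.
The molecule carries 3 separate instances of an aldehyde (-CHO) meeting every constraint; each maps to a distinct set of atoms, giving 3 matches.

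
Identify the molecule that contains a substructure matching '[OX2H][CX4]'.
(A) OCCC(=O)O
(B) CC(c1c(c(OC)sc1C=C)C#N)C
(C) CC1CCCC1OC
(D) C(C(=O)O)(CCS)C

A

[OX2H][CX4] describes a hydroxyl oxygen bound to an sp3 (X4) carbon (an aliphatic alcohol).
(A) contains a hydroxyl group (-OH), which satisfies every atom and bond constraint.
(B) has a methoxy ether (-OCH3) but the oxygen has H0 (ether), not H1.
(C) has a methoxy ether (-OCH3) but the oxygen has H0 (ether), not H1.
(D) has a carboxylic acid group (-C(=O)OH) but the -OH is on a CX3 carbonyl carbon, not a CX4 carbon.
So the answer is (A).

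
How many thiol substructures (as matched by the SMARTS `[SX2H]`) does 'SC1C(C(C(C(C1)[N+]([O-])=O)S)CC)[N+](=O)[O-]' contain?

2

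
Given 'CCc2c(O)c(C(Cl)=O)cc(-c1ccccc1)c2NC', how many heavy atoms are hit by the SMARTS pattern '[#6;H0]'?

The query [#6;H0] means: any carbon with no attached hydrogen.
Check the 20 heavy atoms by environment: 6× c (aromatic, H0) → match; 6× c (aromatic, H1) → no; 1× C (H0) → match; 1× O (H0) → no; 1× Cl (H0) → no; 1× C (H2) → no; 2× C (H3) → no; 1× N (H1) → no; 1× O (H1) → no.
Summing the matching environments: 6 + 1 = 7 matching atoms.

7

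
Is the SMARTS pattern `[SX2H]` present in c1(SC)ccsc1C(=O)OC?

No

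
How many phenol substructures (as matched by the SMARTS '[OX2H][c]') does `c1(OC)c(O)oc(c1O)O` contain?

3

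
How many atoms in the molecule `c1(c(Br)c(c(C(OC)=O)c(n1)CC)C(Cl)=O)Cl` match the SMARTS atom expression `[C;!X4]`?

Check the 17 heavy atoms by environment: 1× n (aromatic, X2) → no; 5× c (aromatic, X3) → no; 2× Cl (X1) → no; 2× C (X3) → match; 2× O (X1) → no; 1× O (X2) → no; 3× C (X4) → no; 1× Br (X1) → no.
That gives 2 matching atoms.

2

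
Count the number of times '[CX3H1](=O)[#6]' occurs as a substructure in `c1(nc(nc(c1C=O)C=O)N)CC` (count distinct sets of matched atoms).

[CX3H1](=O)[#6] is the SMARTS for an aldehyde: an sp2 carbon with one H, double-bonded to O and single-bonded to carbon.
The molecule carries 2 separate instances of an aldehyde (-CHO) meeting every constraint; each maps to a distinct set of atoms, giving 2 matches.

2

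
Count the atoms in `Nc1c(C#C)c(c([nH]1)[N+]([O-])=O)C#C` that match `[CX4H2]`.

Check the 13 heavy atoms by environment: 1× n (aromatic, H1, X3) → no; 4× c (aromatic, H0, X3) → no; 2× C (H0, X2) → no; 2× C (H1, X2) → no; 1× N (H2, X3) → no; 1× N (charge +1, H0, X3) → no; 1× O (charge -1, H0, X1) → no; 1× O (H0, X1) → no.
No environment satisfies the query, so 0 matching atoms.

0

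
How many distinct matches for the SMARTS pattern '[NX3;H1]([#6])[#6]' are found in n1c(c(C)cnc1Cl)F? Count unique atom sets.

[NX3;H1]([#6])[#6] is the SMARTS for a secondary amine: a trivalent nitrogen with one H, bonded to two carbons.
No fragment in the molecule satisfies every constraint, giving 0 matches.

0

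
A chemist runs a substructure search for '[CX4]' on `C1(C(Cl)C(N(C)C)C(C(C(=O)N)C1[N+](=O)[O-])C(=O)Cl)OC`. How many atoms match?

The query [CX4] means: C with X4: aliphatic carbon with exactly 4 total connections (bonds + H).
Check the 21 heavy atoms by environment: 9× C (X4) → match; 2× N (X3) → no; 2× C (X3) → no; 3× O (X1) → no; 1× O (X2) → no; 2× Cl (X1) → no; 1× N (charge +1, X3) → no; 1× O (charge -1, X1) → no.
That gives 9 matching atoms.

9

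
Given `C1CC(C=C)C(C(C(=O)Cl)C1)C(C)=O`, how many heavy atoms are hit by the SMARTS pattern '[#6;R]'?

6

The query [#6;R] means: carbon that is part of a ring.
Check the 14 heavy atoms by environment: 6× C (in 6-ring) → match; 5× C (acyclic) → no; 2× O (acyclic) → no; 1× Cl (acyclic) → no.
That gives 6 matching atoms.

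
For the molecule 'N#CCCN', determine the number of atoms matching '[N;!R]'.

The query [N;!R] means: aliphatic nitrogen not in a ring.
Check the 5 heavy atoms by environment: 3× C (acyclic) → no; 2× N (acyclic) → match.
That gives 2 matching atoms.

2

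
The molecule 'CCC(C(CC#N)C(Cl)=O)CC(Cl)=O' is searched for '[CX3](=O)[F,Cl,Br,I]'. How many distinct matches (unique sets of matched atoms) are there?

[CX3](=O)[F,Cl,Br,I] is the SMARTS for an acyl halide: a carbonyl carbon bonded to a halogen.
The molecule carries 2 separate instances of an acyl chloride (-C(=O)Cl) meeting every constraint; each maps to a distinct set of atoms, giving 2 matches.

2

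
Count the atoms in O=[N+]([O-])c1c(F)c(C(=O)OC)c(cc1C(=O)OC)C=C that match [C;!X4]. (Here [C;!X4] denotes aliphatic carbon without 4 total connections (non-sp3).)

4

The query [C;!X4] means: aliphatic carbon that does not have four total connections.
Check the 20 heavy atoms by environment: 6× c (aromatic, X3) → no; 1× N (charge +1, X3) → no; 1× O (charge -1, X1) → no; 3× O (X1) → no; 4× C (X3) → match; 2× O (X2) → no; 2× C (X4) → no; 1× F (X1) → no.
That gives 4 matching atoms.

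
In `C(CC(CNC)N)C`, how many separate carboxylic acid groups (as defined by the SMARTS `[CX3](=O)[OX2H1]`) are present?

[CX3](=O)[OX2H1] is the SMARTS for a carboxylic acid: an sp2 carbon double-bonded to O and single-bonded to an -OH oxygen.
No fragment in the molecule satisfies every constraint, giving 0 matches.

0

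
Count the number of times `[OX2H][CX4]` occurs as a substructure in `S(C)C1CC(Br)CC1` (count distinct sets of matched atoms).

0

[OX2H][CX4] is the SMARTS for an aliphatic alcohol: a hydroxyl oxygen bound to an sp3 (X4) carbon.
No fragment in the molecule satisfies every constraint, giving 0 matches.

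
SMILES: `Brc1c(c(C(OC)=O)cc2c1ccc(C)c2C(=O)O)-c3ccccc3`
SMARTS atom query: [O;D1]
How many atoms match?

3

The query [O;D1] means: aliphatic oxygen bonded to exactly one heavy atom.
Check the 25 heavy atoms by environment: 8× c (aromatic, D3) → no; 8× c (aromatic, D2) → no; 2× C (D1) → no; 1× Br (D1) → no; 2× C (D3) → no; 3× O (D1) → match; 1× O (D2) → no.
That gives 3 matching atoms.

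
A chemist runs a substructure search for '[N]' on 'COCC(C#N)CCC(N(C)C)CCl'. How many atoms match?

The query [N] means: uppercase N matches aliphatic (non-aromatic) nitrogen only.
Check the 14 heavy atoms by environment: 10× C → no; 2× N → match; 1× Cl → no; 1× O → no.
That gives 2 matching atoms.

2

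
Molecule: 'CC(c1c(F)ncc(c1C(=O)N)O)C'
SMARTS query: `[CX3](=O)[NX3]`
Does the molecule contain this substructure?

The pattern [CX3](=O)[NX3] describes a carbonyl carbon bonded to a trivalent nitrogen — an amide.
The molecule carries a primary amide (-C(=O)NH2), whose atoms satisfy every constraint of the query, so the pattern matches.

Yes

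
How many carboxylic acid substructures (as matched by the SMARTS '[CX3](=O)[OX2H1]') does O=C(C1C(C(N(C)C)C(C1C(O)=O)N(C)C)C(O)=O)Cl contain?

[CX3](=O)[OX2H1] is the SMARTS for a carboxylic acid: an sp2 carbon double-bonded to O and single-bonded to an -OH oxygen.
The molecule carries 2 separate instances of a carboxylic acid group (-C(=O)OH) meeting every constraint; each maps to a distinct set of atoms, giving 2 matches.

2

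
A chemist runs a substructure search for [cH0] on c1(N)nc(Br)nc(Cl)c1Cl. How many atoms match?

The query [cH0] means: aromatic carbon with no attached hydrogen (substituted or ring-fusion).
Check the 10 heavy atoms by environment: 2× n (aromatic, H0) → no; 4× c (aromatic, H0) → match; 2× Cl (H0) → no; 1× N (H2) → no; 1× Br (H0) → no.
That gives 4 matching atoms.

4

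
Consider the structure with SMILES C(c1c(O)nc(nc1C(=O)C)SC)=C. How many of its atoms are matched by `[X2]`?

4

The query [X2] means: any atom with exactly two total connections (bonds + H).
Check the 14 heavy atoms by environment: 2× n (aromatic, X2) → match; 4× c (aromatic, X3) → no; 1× S (X2) → match; 2× C (X4) → no; 3× C (X3) → no; 1× O (X2) → match; 1× O (X1) → no.
Summing the matching environments: 2 + 1 + 1 = 4 matching atoms.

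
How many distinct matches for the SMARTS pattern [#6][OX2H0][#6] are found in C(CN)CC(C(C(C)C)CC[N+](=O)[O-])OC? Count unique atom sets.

[#6][OX2H0][#6] is the SMARTS for an ether: an aliphatic oxygen bridging two carbons with no H on the oxygen.
Exactly one fragment in the molecule meets all constraints, giving 1 match.

1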